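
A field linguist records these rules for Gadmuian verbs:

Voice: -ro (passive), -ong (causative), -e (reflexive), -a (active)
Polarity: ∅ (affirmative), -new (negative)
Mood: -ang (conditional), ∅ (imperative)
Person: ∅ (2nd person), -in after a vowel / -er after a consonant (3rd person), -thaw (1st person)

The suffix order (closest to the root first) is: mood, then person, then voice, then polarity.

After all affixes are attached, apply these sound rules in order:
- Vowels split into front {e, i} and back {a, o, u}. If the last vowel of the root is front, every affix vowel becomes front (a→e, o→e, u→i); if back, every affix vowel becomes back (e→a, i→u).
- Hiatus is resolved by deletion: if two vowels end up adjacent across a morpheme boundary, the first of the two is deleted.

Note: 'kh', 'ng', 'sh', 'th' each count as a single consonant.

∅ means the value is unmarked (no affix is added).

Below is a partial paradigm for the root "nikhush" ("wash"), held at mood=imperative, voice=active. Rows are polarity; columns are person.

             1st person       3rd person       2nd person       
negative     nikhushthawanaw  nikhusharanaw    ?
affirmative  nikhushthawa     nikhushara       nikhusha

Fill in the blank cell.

mood = imperative: zero marking, form stays nikhush.
person = 2nd person: zero marking, form stays nikhush.
Attach voice active -a → nikhusha.
Attach polarity negative -new → nikhushanew.
Apply vowel harmony: nikhushanew → nikhushanaw.
Vowel deletion: no change.

nikhushanaw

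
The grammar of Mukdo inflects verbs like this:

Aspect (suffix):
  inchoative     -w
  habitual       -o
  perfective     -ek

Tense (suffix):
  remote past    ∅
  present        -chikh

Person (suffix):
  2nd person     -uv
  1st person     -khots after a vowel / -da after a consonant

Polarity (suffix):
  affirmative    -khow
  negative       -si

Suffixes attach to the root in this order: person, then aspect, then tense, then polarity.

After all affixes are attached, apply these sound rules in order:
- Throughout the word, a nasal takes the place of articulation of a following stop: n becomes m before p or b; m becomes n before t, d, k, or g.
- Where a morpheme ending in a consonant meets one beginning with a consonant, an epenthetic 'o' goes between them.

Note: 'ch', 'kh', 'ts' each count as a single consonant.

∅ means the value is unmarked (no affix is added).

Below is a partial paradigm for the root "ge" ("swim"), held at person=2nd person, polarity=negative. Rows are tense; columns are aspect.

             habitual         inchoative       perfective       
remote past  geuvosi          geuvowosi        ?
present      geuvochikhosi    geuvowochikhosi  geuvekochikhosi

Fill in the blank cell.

geuvekosi

Attach person 2nd person -uv → geuv.
Attach aspect perfective -ek → geuvek.
tense = remote past: zero marking, form stays geuvek.
Attach polarity negative -si → geuveksi.
Nasal assimilation: no change.
Apply epenthesis: geuveksi → geuvekosi.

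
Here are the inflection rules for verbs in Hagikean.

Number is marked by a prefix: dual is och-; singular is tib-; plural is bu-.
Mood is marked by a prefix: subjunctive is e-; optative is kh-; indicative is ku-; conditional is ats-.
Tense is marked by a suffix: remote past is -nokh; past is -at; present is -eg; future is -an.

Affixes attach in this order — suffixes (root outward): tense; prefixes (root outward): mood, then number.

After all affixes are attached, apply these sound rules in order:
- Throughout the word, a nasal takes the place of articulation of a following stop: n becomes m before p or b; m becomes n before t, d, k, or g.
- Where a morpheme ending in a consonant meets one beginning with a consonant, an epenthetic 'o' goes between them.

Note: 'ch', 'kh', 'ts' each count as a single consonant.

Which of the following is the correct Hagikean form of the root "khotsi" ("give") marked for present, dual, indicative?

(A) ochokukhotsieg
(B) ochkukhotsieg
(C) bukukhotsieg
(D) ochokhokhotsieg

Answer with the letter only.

Attach mood indicative ku- → kukhotsi.
Attach number dual och- → ochkukhotsi.
Attach tense present -eg → ochkukhotsieg.
Nasal assimilation: no change.
Apply epenthesis: ochkukhotsieg → ochokukhotsieg.
So the correct form is ochokukhotsieg, option (A).
(B) ochkukhotsieg is wrong: it fails to apply the sound rule(s).
(D) ochokhokhotsieg is wrong: it uses optative instead of indicative for mood.
(C) bukukhotsieg is wrong: it uses plural instead of dual for number.

A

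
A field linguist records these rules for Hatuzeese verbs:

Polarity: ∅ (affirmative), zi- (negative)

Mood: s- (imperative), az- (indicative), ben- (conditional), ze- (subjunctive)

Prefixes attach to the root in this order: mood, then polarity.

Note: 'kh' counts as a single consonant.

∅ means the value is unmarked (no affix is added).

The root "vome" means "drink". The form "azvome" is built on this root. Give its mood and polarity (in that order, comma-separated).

Segment: az-vome.
mood: az- → indicative.
polarity: ∅ → affirmative.

indicative, affirmative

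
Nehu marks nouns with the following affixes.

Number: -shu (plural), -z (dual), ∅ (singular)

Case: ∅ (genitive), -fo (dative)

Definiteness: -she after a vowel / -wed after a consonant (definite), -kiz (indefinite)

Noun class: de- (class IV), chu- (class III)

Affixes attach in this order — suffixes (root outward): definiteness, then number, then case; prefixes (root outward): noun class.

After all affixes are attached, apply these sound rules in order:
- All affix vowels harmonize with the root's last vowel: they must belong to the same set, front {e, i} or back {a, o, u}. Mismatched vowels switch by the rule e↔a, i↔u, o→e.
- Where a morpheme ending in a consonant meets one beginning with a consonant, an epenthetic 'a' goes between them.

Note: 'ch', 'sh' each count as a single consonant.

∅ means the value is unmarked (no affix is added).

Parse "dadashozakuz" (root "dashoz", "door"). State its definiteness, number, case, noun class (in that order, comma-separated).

Segment: de-dashoz-kiz.
definiteness: -kiz → indefinite.
number: ∅ → singular.
case: ∅ → genitive.
noun class: de- → class IV.

indefinite, singular, genitive, class IV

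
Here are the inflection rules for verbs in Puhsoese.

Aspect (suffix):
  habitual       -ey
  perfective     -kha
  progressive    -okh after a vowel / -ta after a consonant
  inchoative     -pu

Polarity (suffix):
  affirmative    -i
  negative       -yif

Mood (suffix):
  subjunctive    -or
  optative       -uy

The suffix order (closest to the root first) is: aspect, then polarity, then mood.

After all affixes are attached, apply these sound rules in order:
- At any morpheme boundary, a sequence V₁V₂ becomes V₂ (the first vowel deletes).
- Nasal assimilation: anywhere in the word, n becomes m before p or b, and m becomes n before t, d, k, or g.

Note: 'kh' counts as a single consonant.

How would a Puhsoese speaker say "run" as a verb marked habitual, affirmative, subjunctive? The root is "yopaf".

Attach aspect habitual -ey → yopafey.
Attach polarity affirmative -i → yopafeyi.
Attach mood subjunctive -or → yopafeyior.
Apply vowel deletion: yopafeyior → yopafeyor.
Nasal assimilation: no change.

yopafeyor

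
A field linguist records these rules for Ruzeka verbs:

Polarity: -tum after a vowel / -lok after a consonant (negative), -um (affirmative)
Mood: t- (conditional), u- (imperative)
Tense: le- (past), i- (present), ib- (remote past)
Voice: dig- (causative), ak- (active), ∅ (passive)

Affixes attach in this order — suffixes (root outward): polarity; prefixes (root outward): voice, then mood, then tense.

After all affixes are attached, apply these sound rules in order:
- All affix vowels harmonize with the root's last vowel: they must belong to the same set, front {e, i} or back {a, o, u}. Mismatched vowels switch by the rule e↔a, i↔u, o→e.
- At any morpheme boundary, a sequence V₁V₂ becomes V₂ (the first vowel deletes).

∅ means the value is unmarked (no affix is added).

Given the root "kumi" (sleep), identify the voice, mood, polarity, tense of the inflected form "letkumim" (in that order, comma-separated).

Segment: le-t-kumi-um.
voice: ∅ → passive.
mood: t- → conditional.
polarity: -um → affirmative.
tense: le- → past.

passive, conditional, affirmative, past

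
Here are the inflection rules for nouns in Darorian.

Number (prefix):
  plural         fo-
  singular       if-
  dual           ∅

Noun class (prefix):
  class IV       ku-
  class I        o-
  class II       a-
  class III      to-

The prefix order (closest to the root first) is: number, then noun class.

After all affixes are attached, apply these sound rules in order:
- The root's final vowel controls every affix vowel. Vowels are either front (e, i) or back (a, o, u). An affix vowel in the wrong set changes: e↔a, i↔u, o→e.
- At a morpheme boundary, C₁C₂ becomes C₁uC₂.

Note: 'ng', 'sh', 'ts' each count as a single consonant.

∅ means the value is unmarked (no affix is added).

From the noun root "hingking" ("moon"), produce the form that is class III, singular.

Attach number singular if- → ifhingking.
Attach noun class class III to- → toifhingking.
Apply vowel harmony: toifhingking → teifhingking.
Apply epenthesis: teifhingking → teifuhingking.

teifuhingking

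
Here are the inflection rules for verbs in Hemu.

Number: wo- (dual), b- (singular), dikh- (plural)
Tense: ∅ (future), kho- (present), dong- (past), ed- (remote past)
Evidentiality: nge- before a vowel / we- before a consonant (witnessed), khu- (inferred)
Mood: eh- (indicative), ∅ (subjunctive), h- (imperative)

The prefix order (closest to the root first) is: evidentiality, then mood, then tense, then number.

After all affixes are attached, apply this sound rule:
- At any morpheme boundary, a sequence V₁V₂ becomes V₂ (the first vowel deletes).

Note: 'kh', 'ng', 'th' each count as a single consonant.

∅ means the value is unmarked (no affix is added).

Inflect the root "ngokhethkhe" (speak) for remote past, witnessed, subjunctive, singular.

Attach evidentiality witnessed we- (before consonant 'ng') → wengokhethkhe.
mood = subjunctive: zero marking, form stays wengokhethkhe.
Attach tense remote past ed- → edwengokhethkhe.
Attach number singular b- → bedwengokhethkhe.
Vowel deletion: no change.

bedwengokhethkhe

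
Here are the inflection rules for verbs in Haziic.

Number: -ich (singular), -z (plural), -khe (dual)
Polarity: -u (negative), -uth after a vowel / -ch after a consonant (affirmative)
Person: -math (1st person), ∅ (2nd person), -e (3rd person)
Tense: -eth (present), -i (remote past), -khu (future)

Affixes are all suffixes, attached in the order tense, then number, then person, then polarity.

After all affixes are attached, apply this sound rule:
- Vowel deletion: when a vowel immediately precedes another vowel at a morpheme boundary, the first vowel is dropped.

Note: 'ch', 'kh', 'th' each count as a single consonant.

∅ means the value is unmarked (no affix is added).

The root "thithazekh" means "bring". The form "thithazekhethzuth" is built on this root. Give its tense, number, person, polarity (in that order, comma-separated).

Segment: thithazekh-eth-z-e-uth.
tense: -eth → present.
number: -z → plural.
person: -e → 3rd person.
polarity: -uth/ch → affirmative.

present, plural, 3rd person, affirmative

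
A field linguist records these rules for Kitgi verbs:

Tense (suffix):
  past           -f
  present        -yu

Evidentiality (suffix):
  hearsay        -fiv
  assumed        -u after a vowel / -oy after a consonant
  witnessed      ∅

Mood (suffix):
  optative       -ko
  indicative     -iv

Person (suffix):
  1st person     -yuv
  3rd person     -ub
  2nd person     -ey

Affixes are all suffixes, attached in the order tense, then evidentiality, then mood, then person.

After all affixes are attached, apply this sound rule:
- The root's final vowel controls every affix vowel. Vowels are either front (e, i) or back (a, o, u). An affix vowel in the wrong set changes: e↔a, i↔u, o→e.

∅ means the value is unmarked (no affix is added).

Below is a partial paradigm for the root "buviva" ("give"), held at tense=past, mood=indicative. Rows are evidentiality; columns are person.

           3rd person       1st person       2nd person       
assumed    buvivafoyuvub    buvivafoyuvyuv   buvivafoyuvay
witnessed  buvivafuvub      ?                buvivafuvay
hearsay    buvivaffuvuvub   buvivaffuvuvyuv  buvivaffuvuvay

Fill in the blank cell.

buvivafuvyuv

Attach tense past -f → buvivaf.
evidentiality = witnessed: zero marking, form stays buvivaf.
Attach mood indicative -iv → buvivafiv.
Attach person 1st person -yuv → buvivafivyuv.
Apply vowel harmony: buvivafivyuv → buvivafuvyuv.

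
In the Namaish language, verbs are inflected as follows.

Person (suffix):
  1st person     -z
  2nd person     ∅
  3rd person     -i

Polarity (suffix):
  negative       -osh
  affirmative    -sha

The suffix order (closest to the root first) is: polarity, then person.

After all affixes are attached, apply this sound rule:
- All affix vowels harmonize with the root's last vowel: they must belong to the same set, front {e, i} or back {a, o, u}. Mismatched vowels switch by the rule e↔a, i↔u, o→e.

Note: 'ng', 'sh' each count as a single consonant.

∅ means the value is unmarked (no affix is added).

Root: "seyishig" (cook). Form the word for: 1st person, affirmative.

seyishigshez

Attach polarity affirmative -sha → seyishigsha.
Attach person 1st person -z → seyishigshaz.
Apply vowel harmony: seyishigshaz → seyishigshez.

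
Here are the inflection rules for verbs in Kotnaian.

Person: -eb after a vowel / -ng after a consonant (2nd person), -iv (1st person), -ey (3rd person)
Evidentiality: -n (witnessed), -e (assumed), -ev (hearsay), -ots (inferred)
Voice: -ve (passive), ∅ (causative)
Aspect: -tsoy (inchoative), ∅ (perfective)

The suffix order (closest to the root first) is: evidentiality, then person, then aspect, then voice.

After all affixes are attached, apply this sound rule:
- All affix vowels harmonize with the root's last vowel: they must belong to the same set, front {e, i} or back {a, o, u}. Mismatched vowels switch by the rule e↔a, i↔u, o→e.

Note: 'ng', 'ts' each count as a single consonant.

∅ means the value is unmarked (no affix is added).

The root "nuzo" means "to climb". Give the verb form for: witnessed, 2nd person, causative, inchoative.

nuzonngtsoy

Attach evidentiality witnessed -n → nuzon.
Attach person 2nd person -ng (after consonant 'n') → nuzonng.
Attach aspect inchoative -tsoy → nuzonngtsoy.
voice = causative: zero marking, form stays nuzonngtsoy.
Vowel harmony: no change.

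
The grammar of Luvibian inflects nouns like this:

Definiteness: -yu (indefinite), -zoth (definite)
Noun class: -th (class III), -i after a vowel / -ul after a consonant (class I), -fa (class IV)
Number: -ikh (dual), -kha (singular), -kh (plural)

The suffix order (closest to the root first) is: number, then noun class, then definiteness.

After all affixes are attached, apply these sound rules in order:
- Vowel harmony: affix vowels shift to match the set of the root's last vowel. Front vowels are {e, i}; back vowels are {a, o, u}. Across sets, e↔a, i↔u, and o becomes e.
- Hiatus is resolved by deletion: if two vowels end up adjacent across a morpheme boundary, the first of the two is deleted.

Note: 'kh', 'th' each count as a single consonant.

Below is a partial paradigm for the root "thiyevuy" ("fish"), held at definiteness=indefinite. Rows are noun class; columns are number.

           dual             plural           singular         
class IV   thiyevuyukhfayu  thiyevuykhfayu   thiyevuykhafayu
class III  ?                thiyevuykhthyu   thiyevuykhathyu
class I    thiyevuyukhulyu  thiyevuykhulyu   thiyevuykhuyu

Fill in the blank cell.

thiyevuyukhthyu

Attach number dual -ikh → thiyevuyikh.
Attach noun class class III -th → thiyevuyikhth.
Attach definiteness indefinite -yu → thiyevuyikhthyu.
Apply vowel harmony: thiyevuyikhthyu → thiyevuyukhthyu.
Vowel deletion: no change.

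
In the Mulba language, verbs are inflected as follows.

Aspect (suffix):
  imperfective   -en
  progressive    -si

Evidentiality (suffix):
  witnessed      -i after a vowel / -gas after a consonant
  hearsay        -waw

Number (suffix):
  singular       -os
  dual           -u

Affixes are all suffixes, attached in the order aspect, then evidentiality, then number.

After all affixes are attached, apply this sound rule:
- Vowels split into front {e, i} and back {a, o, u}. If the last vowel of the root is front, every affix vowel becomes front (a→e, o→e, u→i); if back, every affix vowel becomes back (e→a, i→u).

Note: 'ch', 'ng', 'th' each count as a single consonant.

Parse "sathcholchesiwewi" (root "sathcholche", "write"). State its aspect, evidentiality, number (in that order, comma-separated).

progressive, hearsay, dual

Segment: sathcholche-si-waw-u.
aspect: -si → progressive.
evidentiality: -waw → hearsay.
number: -u → dual.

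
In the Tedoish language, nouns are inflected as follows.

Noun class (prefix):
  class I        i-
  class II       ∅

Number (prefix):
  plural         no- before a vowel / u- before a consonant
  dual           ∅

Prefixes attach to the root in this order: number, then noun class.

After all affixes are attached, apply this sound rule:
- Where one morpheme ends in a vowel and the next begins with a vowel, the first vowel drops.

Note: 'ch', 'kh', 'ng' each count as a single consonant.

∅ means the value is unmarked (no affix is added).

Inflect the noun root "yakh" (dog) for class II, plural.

uyakh

Attach number plural u- (before consonant 'y') → uyakh.
noun class = class II: zero marking, form stays uyakh.
Vowel deletion: no change.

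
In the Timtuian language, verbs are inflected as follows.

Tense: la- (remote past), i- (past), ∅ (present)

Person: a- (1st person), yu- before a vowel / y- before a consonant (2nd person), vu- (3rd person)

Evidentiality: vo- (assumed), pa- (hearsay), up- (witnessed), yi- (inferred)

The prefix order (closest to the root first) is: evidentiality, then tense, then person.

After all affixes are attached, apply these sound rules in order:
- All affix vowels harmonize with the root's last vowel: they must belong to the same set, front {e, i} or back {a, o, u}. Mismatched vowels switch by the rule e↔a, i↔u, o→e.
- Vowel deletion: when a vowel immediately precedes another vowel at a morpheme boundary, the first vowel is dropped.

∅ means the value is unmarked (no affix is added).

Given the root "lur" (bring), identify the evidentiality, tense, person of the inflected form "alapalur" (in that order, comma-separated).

Segment: a-la-pa-lur.
evidentiality: pa- → hearsay.
tense: la- → remote past.
person: a- → 1st person.

hearsay, remote past, 1st person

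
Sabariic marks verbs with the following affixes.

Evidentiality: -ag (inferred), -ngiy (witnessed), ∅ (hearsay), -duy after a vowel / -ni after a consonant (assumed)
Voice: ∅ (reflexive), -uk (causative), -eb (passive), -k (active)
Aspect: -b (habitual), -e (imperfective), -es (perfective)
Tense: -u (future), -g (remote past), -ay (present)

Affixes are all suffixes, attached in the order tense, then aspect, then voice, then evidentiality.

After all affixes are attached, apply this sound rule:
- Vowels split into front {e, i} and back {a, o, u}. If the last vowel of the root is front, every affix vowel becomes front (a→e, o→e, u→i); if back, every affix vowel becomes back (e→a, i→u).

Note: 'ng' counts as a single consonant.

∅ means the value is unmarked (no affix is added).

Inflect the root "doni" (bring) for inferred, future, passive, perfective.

doniiesebeg

Attach tense future -u → doniu.
Attach aspect perfective -es → doniues.
Attach voice passive -eb → doniueseb.
Attach evidentiality inferred -ag → doniuesebag.
Apply vowel harmony: doniuesebag → doniiesebeg.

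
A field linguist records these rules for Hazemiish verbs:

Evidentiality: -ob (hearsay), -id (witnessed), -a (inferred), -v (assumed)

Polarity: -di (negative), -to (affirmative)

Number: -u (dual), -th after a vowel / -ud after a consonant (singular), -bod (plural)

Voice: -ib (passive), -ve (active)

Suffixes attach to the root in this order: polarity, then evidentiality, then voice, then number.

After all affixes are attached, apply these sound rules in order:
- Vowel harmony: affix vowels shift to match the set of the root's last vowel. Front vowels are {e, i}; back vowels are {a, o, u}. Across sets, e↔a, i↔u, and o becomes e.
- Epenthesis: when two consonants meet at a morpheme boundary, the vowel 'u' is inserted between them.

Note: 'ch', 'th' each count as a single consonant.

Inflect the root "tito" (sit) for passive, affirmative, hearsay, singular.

Attach polarity affirmative -to → titoto.
Attach evidentiality hearsay -ob → titotoob.
Attach voice passive -ib → titotoobib.
Attach number singular -ud (after consonant 'b') → titotoobibud.
Apply vowel harmony: titotoobibud → titotoobubud.
Epenthesis: no change.

titotoobubud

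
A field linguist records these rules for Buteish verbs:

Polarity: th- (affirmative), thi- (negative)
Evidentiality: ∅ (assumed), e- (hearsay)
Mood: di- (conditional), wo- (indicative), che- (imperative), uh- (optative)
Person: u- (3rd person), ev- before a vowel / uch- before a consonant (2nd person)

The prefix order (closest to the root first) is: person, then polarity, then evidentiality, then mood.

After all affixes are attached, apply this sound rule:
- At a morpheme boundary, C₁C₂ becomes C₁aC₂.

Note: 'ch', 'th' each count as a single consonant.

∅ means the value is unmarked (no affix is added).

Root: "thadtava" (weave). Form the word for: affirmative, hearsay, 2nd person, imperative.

Attach person 2nd person uch- (before consonant 'th') → uchthadtava.
Attach polarity affirmative th- → thuchthadtava.
Attach evidentiality hearsay e- → ethuchthadtava.
Attach mood imperative che- → cheethuchthadtava.
Apply epenthesis: cheethuchthadtava → cheethuchathadtava.

cheethuchathadtava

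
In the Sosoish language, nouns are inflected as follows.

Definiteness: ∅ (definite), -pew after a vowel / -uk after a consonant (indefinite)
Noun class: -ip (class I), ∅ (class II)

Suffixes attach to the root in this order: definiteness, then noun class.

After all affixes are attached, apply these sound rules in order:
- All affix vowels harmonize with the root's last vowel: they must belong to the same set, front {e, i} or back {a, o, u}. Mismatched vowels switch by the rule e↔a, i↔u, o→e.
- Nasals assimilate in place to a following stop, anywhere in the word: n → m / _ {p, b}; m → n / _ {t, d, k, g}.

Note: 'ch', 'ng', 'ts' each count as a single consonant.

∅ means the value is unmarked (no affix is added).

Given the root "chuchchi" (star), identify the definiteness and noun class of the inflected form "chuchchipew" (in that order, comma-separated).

indefinite, class II

Segment: chuchchi-pew.
definiteness: -pew/uk → indefinite.
noun class: ∅ → class II.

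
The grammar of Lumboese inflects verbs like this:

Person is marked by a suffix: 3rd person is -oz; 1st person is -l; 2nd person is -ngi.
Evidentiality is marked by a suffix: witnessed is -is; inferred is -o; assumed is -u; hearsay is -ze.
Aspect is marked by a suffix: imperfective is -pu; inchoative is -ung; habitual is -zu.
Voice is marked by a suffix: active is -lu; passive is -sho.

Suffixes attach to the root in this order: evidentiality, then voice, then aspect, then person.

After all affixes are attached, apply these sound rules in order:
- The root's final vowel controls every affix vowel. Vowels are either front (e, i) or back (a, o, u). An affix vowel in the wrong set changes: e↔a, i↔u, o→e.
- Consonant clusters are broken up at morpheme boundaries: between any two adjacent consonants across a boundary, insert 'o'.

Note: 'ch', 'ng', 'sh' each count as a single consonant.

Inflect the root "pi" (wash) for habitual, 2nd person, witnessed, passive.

Attach evidentiality witnessed -is → piis.
Attach voice passive -sho → piissho.
Attach aspect habitual -zu → piisshozu.
Attach person 2nd person -ngi → piisshozungi.
Apply vowel harmony: piisshozungi → piisshezingi.
Apply epenthesis: piisshezingi → piisoshezingi.

piisoshezingi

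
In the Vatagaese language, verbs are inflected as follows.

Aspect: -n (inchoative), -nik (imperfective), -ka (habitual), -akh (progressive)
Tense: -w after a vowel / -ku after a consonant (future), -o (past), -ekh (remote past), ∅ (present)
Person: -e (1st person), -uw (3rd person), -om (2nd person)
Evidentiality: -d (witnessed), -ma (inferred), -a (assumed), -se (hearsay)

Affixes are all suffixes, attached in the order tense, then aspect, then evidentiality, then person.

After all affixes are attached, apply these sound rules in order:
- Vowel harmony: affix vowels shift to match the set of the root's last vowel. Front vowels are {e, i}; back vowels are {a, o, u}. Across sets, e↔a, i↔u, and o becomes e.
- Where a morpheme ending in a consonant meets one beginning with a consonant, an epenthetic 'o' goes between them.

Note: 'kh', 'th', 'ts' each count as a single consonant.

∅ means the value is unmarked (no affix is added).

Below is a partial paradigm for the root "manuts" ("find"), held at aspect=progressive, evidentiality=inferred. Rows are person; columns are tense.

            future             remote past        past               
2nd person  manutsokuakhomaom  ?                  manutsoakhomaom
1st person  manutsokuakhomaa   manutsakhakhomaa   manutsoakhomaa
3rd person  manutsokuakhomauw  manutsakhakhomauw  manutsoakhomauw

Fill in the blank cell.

Attach tense remote past -ekh → manutsekh.
Attach aspect progressive -akh → manutsekhakh.
Attach evidentiality inferred -ma → manutsekhakhma.
Attach person 2nd person -om → manutsekhakhmaom.
Apply vowel harmony: manutsekhakhmaom → manutsakhakhmaom.
Apply epenthesis: manutsakhakhmaom → manutsakhakhomaom.

manutsakhakhomaom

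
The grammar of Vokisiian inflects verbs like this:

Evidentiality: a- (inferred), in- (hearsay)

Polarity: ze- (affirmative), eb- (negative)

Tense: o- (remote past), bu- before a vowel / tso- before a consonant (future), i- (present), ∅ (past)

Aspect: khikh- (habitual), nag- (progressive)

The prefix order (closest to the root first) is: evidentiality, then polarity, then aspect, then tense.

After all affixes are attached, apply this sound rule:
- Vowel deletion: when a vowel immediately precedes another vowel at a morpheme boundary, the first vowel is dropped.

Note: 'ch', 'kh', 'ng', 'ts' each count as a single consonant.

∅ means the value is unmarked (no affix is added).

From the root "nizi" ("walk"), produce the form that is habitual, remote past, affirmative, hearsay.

okhikhzinnizi

Attach evidentiality hearsay in- → innizi.
Attach polarity affirmative ze- → zeinnizi.
Attach aspect habitual khikh- → khikhzeinnizi.
Attach tense remote past o- → okhikhzeinnizi.
Apply vowel deletion: okhikhzeinnizi → okhikhzinnizi.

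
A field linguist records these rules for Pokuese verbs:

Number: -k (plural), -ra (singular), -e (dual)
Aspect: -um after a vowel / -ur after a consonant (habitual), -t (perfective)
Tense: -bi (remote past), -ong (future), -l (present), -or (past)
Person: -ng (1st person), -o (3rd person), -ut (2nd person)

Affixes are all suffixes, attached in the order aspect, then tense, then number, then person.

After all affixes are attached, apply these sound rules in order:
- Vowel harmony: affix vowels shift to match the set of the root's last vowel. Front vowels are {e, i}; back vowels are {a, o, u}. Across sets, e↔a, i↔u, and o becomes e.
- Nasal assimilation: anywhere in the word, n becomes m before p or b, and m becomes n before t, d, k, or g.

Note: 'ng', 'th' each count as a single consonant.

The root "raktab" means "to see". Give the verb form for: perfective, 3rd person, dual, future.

Attach aspect perfective -t → raktabt.
Attach tense future -ong → raktabtong.
Attach number dual -e → raktabtonge.
Attach person 3rd person -o → raktabtongeo.
Apply vowel harmony: raktabtongeo → raktabtongao.
Nasal assimilation: no change.

raktabtongao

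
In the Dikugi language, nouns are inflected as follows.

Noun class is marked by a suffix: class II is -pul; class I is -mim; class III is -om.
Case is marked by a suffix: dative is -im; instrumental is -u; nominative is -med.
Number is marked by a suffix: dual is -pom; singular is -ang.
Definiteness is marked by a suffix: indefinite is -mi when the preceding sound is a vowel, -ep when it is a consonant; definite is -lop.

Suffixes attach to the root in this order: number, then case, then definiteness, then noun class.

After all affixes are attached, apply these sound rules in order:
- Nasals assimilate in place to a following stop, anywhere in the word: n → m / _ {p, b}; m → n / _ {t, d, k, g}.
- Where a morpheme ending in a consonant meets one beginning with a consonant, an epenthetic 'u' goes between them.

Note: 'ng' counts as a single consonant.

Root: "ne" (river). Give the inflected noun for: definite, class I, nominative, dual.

nepomumedulopumim

Attach number dual -pom → nepom.
Attach case nominative -med → nepommed.
Attach definiteness definite -lop → nepommedlop.
Attach noun class class I -mim → nepommedlopmim.
Nasal assimilation: no change.
Apply epenthesis: nepommedlopmim → nepomumedulopumim.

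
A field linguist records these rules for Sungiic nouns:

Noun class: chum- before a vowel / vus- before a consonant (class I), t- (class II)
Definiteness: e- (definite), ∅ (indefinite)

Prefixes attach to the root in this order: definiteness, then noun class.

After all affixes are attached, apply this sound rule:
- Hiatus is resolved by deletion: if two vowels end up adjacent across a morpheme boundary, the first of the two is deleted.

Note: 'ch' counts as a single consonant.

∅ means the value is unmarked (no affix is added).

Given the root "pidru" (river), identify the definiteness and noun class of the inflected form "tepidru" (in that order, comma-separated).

definite, class II

Segment: t-e-pidru.
definiteness: e- → definite.
noun class: t- → class II.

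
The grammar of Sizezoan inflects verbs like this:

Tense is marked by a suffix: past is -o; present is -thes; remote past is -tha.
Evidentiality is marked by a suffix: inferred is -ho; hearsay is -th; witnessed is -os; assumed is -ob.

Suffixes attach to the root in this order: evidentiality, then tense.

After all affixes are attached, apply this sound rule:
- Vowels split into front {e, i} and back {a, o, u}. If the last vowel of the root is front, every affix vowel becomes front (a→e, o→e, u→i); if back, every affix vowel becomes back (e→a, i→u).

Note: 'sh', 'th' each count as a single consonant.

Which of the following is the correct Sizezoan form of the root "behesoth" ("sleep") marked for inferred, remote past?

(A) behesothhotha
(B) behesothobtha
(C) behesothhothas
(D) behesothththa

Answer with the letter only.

A

Attach evidentiality inferred -ho → behesothho.
Attach tense remote past -tha → behesothhotha.
Vowel harmony: no change.
So the correct form is behesothhotha, option (A).
(D) behesothththa is wrong: it uses hearsay instead of inferred for evidentiality.
(B) behesothobtha is wrong: it uses assumed instead of inferred for evidentiality.
(C) behesothhothas is wrong: it uses present instead of remote past for tense.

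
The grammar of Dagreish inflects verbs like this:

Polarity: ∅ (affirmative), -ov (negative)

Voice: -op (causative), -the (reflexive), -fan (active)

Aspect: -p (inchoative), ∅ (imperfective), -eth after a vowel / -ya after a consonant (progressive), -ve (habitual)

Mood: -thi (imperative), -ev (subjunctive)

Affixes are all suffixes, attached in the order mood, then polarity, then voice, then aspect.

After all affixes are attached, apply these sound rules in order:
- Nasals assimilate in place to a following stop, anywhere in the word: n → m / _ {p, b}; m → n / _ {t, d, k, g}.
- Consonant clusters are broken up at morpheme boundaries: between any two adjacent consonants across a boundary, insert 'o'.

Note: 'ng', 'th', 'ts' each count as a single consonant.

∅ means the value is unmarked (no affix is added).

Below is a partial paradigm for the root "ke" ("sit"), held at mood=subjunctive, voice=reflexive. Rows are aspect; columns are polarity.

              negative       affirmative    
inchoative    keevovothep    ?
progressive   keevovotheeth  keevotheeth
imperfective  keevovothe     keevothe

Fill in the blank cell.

keevothep

Attach mood subjunctive -ev → keev.
polarity = affirmative: zero marking, form stays keev.
Attach voice reflexive -the → keevthe.
Attach aspect inchoative -p → keevthep.
Nasal assimilation: no change.
Apply epenthesis: keevthep → keevothep.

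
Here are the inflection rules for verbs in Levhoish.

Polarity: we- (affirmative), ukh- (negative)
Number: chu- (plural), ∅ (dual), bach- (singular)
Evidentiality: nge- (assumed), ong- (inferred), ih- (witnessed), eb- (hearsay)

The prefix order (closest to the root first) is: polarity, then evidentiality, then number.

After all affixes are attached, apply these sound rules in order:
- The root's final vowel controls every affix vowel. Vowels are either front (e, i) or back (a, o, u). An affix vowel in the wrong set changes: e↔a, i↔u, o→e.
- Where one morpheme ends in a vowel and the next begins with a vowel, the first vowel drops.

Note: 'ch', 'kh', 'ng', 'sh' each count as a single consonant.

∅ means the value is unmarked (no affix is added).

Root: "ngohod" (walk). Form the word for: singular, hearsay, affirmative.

Attach polarity affirmative we- → wengohod.
Attach evidentiality hearsay eb- → ebwengohod.
Attach number singular bach- → bachebwengohod.
Apply vowel harmony: bachebwengohod → bachabwangohod.
Vowel deletion: no change.

bachabwangohod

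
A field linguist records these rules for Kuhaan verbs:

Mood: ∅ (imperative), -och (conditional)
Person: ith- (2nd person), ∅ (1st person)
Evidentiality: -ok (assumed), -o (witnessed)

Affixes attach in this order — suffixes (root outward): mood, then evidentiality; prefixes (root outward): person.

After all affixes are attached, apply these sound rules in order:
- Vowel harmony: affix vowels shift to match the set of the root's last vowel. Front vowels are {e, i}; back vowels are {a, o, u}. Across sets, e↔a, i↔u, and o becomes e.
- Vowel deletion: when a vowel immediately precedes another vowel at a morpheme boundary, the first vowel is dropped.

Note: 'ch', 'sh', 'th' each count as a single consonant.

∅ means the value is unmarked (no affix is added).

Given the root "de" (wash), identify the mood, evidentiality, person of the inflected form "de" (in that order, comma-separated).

Segment: de-o.
mood: ∅ → imperative.
evidentiality: -o → witnessed.
person: ∅ → 1st person.

imperative, witnessed, 1st person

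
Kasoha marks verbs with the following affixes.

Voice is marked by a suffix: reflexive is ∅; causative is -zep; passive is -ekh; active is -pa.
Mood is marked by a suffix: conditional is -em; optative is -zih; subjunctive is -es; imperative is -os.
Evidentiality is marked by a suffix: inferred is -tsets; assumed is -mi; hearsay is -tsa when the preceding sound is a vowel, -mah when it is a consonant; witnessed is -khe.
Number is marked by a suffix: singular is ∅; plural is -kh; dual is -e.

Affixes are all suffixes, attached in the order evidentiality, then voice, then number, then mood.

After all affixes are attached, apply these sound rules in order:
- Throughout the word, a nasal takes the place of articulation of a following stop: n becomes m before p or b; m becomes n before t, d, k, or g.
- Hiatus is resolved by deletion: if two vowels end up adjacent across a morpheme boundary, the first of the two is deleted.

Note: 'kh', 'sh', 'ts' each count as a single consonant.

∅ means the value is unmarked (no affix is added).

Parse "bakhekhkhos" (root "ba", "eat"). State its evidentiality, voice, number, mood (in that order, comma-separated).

witnessed, passive, plural, imperative

Segment: ba-khe-ekh-kh-os.
evidentiality: -khe → witnessed.
voice: -ekh → passive.
number: -kh → plural.
mood: -os → imperative.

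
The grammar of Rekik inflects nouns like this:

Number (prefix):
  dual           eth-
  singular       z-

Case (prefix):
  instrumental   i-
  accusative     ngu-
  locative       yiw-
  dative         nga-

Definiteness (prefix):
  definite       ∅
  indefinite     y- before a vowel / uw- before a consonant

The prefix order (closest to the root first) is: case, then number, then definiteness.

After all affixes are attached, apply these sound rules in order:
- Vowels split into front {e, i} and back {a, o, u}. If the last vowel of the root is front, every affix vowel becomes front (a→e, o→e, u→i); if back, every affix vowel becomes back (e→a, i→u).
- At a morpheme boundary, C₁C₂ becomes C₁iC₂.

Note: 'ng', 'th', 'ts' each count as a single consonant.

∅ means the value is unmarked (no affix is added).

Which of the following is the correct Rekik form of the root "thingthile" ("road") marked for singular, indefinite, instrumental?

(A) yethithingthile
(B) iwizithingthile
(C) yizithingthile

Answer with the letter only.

Attach case instrumental i- → ithingthile.
Attach number singular z- → zithingthile.
Attach definiteness indefinite uw- (before consonant 'z') → uwzithingthile.
Apply vowel harmony: uwzithingthile → iwzithingthile.
Apply epenthesis: iwzithingthile → iwizithingthile.
So the correct form is iwizithingthile, option (B).
(A) yethithingthile is wrong: it uses dual instead of singular for number.
(C) yizithingthile is wrong: it has the affixes in the wrong order.

B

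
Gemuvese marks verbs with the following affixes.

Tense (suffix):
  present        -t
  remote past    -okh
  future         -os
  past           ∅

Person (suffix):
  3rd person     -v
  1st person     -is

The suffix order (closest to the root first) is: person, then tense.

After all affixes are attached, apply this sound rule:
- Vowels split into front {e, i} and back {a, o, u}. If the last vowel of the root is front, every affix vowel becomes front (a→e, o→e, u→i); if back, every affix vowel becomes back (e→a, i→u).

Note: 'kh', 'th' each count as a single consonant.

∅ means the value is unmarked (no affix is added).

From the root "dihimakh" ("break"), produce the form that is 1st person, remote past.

Attach person 1st person -is → dihimakhis.
Attach tense remote past -okh → dihimakhisokh.
Apply vowel harmony: dihimakhisokh → dihimakhusokh.

dihimakhusokh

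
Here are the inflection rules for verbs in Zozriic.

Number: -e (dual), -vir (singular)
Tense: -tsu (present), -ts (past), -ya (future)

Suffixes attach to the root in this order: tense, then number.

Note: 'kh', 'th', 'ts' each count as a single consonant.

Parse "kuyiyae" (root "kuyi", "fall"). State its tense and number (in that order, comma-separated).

future, dual

Segment: kuyi-ya-e.
tense: -ya → future.
number: -e → dual.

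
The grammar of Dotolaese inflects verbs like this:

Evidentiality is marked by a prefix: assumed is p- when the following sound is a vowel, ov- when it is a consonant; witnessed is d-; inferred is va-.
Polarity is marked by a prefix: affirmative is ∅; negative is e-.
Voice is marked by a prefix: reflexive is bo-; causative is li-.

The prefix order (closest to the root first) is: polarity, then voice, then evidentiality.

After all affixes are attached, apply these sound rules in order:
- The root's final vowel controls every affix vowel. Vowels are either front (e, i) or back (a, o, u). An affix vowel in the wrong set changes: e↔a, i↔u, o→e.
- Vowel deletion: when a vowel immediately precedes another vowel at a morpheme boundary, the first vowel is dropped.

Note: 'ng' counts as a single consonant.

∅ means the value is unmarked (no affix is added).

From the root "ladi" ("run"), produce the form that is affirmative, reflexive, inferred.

polarity = affirmative: zero marking, form stays ladi.
Attach voice reflexive bo- → boladi.
Attach evidentiality inferred va- → vaboladi.
Apply vowel harmony: vaboladi → vebeladi.
Vowel deletion: no change.

vebeladi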